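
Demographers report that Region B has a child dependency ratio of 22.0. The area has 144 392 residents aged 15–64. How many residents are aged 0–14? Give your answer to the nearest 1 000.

Aged 0–14: 32 000

Youth dependency ratio = youth / working-age × 100
22.0 = Y / 144 392 × 100
⇒ 32 000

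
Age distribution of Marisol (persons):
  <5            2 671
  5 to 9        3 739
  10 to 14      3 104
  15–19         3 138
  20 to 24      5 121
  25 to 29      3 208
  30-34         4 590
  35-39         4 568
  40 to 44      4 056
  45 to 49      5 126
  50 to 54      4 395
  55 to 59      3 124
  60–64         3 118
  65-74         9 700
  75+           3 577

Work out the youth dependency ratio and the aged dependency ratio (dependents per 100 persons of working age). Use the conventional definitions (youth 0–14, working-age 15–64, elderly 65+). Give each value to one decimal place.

Youth dependency ratio: 23.5
Old-age dependency ratio: 32.8

0–14: 2 671 + 3 739 + 3 104 = 9 514
15–64: 3 138 + 5 121 + 3 208 + 4 590 + 4 568 + 4 056 + 5 126 + 4 395 + 3 124 + 3 118 = 40 444
65+: 9 700 + 3 577 = 13 277
Youth dependency ratio = 9 514 / 40 444 × 100 = 23.5
Old-age dependency ratio = 13 277 / 40 444 × 100 = 32.8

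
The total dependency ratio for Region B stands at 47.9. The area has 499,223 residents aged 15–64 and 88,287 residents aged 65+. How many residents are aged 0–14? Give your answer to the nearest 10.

Aged 0–14: 150,840

Total dependency ratio = (youth + elderly) / working-age × 100
47.9 = (Y + 88,287) / 499,223 × 100
⇒ 150,840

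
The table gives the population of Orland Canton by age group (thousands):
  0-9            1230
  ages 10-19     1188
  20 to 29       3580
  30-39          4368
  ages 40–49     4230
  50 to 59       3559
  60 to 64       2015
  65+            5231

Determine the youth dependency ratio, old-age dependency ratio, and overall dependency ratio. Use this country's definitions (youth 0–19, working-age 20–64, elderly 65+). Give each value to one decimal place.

0–19: 1230 + 1188 = 2418
20–64: 3580 + 4368 + 4230 + 3559 + 2015 = 17752
65+: 5231
Youth dependency ratio = 2418 / 17752 × 100 = 13.6
Old-age dependency ratio = 5231 / 17752 × 100 = 29.5
Total dependency ratio = (2418 + 5231) / 17752 × 100 = 7649 / 17752 × 100 = 43.1

Youth dependency ratio: 13.6
Old-age dependency ratio: 29.5
Total dependency ratio: 43.1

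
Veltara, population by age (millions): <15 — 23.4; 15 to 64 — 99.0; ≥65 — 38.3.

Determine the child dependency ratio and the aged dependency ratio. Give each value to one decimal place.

Youth dependency ratio = 23.4 / 99.0 × 100 = 23.6
Old-age dependency ratio = 38.3 / 99.0 × 100 = 38.7

Youth dependency ratio: 23.6
Old-age dependency ratio: 38.7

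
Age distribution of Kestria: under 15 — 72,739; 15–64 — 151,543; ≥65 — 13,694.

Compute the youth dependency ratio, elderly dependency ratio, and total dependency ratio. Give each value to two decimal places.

Youth dependency ratio: 48.00
Old-age dependency ratio: 9.04
Total dependency ratio: 57.04

Youth dependency ratio = 72,739 / 151,543 × 100 = 48.00
Old-age dependency ratio = 13,694 / 151,543 × 100 = 9.04
Total dependency ratio = (72,739 + 13,694) / 151,543 × 100 = 86,433 / 151,543 × 100 = 57.04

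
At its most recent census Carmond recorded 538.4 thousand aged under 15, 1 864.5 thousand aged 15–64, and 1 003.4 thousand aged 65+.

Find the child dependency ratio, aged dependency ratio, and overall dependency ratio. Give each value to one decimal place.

Youth dependency ratio = 538.4 / 1 864.5 × 100 = 28.9
Old-age dependency ratio = 1 003.4 / 1 864.5 × 100 = 53.8
Total dependency ratio = (538.4 + 1 003.4) / 1 864.5 × 100 = 1 541.8 / 1 864.5 × 100 = 82.7

Youth dependency ratio: 28.9
Old-age dependency ratio: 53.8
Total dependency ratio: 82.7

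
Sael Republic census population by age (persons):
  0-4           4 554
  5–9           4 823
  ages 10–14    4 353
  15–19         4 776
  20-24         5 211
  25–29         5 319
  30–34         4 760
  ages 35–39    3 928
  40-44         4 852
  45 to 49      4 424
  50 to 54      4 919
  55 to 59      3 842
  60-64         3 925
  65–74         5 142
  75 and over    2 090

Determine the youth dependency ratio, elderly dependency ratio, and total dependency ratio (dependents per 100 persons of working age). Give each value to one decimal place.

0–14: 4 554 + 4 823 + 4 353 = 13 730
15–64: 4 776 + 5 211 + 5 319 + 4 760 + 3 928 + 4 852 + 4 424 + 4 919 + 3 842 + 3 925 = 45 956
65+: 5 142 + 2 090 = 7 232
Youth dependency ratio = 13 730 / 45 956 × 100 = 29.9
Old-age dependency ratio = 7 232 / 45 956 × 100 = 15.7
Total dependency ratio = (13 730 + 7 232) / 45 956 × 100 = 20 962 / 45 956 × 100 = 45.6

Youth dependency ratio: 29.9
Old-age dependency ratio: 15.7
Total dependency ratio: 45.6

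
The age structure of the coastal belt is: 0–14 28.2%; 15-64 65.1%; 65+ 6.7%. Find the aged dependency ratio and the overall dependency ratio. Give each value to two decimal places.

Old-age dependency ratio = 6.7 / 65.1 × 100 = 10.29
Total dependency ratio = (28.2 + 6.7) / 65.1 × 100 = 34.9 / 65.1 × 100 = 53.61

Old-age dependency ratio: 10.29
Total dependency ratio: 53.61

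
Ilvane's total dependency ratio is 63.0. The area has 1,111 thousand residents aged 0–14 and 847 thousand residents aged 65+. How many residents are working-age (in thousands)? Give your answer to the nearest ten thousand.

Total dependency ratio = (youth + elderly) / working-age × 100
63.0 = (1,111 + 847) / W × 100
⇒ 3,110

Working-age: 3,110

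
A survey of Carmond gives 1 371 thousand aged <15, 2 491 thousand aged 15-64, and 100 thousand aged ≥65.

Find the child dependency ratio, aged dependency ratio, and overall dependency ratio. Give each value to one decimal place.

Youth dependency ratio: 55.0
Old-age dependency ratio: 4.0
Total dependency ratio: 59.1

Youth dependency ratio = 1 371 / 2 491 × 100 = 55.0
Old-age dependency ratio = 100 / 2 491 × 100 = 4.0
Total dependency ratio = (1 371 + 100) / 2 491 × 100 = 1 471 / 2 491 × 100 = 59.1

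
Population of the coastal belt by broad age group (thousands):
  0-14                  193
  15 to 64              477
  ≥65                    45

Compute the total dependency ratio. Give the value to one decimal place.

Total dependency ratio = (193 + 45) / 477 × 100 = 238 / 477 × 100 = 49.9

Total dependency ratio: 49.9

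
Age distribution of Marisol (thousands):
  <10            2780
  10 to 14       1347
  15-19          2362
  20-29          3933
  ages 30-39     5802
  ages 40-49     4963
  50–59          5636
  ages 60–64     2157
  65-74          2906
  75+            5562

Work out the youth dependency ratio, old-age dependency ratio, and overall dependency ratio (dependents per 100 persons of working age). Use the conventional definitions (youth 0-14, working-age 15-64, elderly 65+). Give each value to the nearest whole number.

0–14: 2780 + 1347 = 4127
15–64: 2362 + 3933 + 5802 + 4963 + 5636 + 2157 = 24853
65+: 2906 + 5562 = 8468
Youth dependency ratio = 4127 / 24853 × 100 = 17
Old-age dependency ratio = 8468 / 24853 × 100 = 34
Total dependency ratio = (4127 + 8468) / 24853 × 100 = 12595 / 24853 × 100 = 51

Youth dependency ratio: 17
Old-age dependency ratio: 34
Total dependency ratio: 51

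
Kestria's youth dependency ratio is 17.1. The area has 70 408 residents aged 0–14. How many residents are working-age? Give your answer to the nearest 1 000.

Youth dependency ratio = youth / working-age × 100
17.1 = 70 408 / W × 100
⇒ 412 000

Working-age: 412 000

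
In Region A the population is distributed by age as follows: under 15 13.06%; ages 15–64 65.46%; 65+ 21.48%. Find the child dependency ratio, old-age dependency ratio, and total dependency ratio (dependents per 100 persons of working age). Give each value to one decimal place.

Youth dependency ratio: 20.0
Old-age dependency ratio: 32.8
Total dependency ratio: 52.8

Youth dependency ratio = 13.06 / 65.46 × 100 = 20.0
Old-age dependency ratio = 21.48 / 65.46 × 100 = 32.8
Total dependency ratio = (13.06 + 21.48) / 65.46 × 100 = 34.54 / 65.46 × 100 = 52.8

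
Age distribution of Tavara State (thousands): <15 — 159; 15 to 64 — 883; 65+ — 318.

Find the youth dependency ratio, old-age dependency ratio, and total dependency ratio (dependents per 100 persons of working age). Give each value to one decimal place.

Youth dependency ratio = 159 / 883 × 100 = 18.0
Old-age dependency ratio = 318 / 883 × 100 = 36.0
Total dependency ratio = (159 + 318) / 883 × 100 = 477 / 883 × 100 = 54.0

Youth dependency ratio: 18.0
Old-age dependency ratio: 36.0
Total dependency ratio: 54.0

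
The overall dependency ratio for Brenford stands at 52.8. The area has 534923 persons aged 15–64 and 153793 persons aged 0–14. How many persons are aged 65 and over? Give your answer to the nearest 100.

Aged 65 and over: 128600

Total dependency ratio = (youth + elderly) / working-age × 100
52.8 = (153793 + E) / 534923 × 100
⇒ 128600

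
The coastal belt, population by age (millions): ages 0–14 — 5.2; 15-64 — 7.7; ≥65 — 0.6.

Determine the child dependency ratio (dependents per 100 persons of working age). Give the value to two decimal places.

Youth dependency ratio = 5.2 / 7.7 × 100 = 67.53

Youth dependency ratio: 67.53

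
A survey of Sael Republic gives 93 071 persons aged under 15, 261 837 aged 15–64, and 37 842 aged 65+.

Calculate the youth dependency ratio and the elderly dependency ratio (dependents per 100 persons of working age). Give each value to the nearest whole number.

Youth dependency ratio = 93 071 / 261 837 × 100 = 36
Old-age dependency ratio = 37 842 / 261 837 × 100 = 14

Youth dependency ratio: 36
Old-age dependency ratio: 14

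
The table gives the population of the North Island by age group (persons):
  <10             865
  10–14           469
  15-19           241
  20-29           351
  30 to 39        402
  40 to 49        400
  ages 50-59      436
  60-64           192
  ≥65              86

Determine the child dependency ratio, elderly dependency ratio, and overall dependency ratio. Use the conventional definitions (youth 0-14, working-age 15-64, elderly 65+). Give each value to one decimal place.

Youth dependency ratio: 66.0
Old-age dependency ratio: 4.3
Total dependency ratio: 70.2

0–14: 865 + 469 = 1 334
15–64: 241 + 351 + 402 + 400 + 436 + 192 = 2 022
65+: 86
Youth dependency ratio = 1 334 / 2 022 × 100 = 66.0
Old-age dependency ratio = 86 / 2 022 × 100 = 4.3
Total dependency ratio = (1 334 + 86) / 2 022 × 100 = 1 420 / 2 022 × 100 = 70.2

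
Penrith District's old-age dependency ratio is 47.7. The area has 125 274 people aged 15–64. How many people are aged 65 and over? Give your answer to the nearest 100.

Old-age dependency ratio = elderly / working-age × 100
47.7 = E / 125 274 × 100
⇒ 59 800

Aged 65 and over: 59 800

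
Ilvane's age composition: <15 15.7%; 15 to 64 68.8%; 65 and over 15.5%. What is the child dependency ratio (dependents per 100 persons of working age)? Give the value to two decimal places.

Youth dependency ratio = 15.7 / 68.8 × 100 = 22.82

Youth dependency ratio: 22.82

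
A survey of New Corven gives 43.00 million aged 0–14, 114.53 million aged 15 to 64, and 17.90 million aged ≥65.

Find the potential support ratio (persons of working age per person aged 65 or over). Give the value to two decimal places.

Potential support ratio = 114.53 / 17.90 = 6.40

Potential support ratio: 6.40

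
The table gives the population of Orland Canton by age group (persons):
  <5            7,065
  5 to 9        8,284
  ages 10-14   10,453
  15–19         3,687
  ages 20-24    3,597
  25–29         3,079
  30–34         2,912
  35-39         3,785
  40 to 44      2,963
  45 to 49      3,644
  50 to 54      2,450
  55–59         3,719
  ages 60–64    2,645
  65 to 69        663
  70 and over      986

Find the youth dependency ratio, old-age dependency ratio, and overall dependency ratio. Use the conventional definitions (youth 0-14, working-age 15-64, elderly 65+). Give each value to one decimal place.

0–14: 7,065 + 8,284 + 10,453 = 25,802
15–64: 3,687 + 3,597 + 3,079 + 2,912 + 3,785 + 2,963 + 3,644 + 2,450 + 3,719 + 2,645 = 32,481
65+: 663 + 986 = 1,649
Youth dependency ratio = 25,802 / 32,481 × 100 = 79.4
Old-age dependency ratio = 1,649 / 32,481 × 100 = 5.1
Total dependency ratio = (25,802 + 1,649) / 32,481 × 100 = 27,451 / 32,481 × 100 = 84.5

Youth dependency ratio: 79.4
Old-age dependency ratio: 5.1
Total dependency ratio: 84.5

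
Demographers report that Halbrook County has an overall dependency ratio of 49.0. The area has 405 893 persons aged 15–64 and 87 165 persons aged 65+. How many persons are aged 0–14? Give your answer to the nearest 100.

Total dependency ratio = (youth + elderly) / working-age × 100
49.0 = (Y + 87 165) / 405 893 × 100
⇒ 111 700

Aged 0–14: 111 700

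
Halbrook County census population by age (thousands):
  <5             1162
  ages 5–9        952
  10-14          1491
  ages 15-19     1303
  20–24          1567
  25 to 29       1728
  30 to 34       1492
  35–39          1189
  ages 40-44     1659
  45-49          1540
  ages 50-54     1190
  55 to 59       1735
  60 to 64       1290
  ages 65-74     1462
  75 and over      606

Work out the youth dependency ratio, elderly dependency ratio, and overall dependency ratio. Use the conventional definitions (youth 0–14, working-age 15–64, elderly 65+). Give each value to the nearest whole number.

0–14: 1162 + 952 + 1491 = 3605
15–64: 1303 + 1567 + 1728 + 1492 + 1189 + 1659 + 1540 + 1190 + 1735 + 1290 = 14693
65+: 1462 + 606 = 2068
Youth dependency ratio = 3605 / 14693 × 100 = 25
Old-age dependency ratio = 2068 / 14693 × 100 = 14
Total dependency ratio = (3605 + 2068) / 14693 × 100 = 5673 / 14693 × 100 = 39

Youth dependency ratio: 25
Old-age dependency ratio: 14
Total dependency ratio: 39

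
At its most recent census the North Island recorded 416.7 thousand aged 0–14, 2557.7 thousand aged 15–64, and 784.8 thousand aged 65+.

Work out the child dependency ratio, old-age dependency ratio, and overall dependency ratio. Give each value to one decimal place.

Youth dependency ratio: 16.3
Old-age dependency ratio: 30.7
Total dependency ratio: 47.0

Youth dependency ratio = 416.7 / 2557.7 × 100 = 16.3
Old-age dependency ratio = 784.8 / 2557.7 × 100 = 30.7
Total dependency ratio = (416.7 + 784.8) / 2557.7 × 100 = 1201.5 / 2557.7 × 100 = 47.0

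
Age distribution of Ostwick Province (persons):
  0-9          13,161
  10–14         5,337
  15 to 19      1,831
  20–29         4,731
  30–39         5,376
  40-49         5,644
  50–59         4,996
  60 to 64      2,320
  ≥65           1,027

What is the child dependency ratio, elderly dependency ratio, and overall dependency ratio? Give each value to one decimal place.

0–14: 13,161 + 5,337 = 18,498
15–64: 1,831 + 4,731 + 5,376 + 5,644 + 4,996 + 2,320 = 24,898
65+: 1,027
Youth dependency ratio = 18,498 / 24,898 × 100 = 74.3
Old-age dependency ratio = 1,027 / 24,898 × 100 = 4.1
Total dependency ratio = (18,498 + 1,027) / 24,898 × 100 = 19,525 / 24,898 × 100 = 78.4

Youth dependency ratio: 74.3
Old-age dependency ratio: 4.1
Total dependency ratio: 78.4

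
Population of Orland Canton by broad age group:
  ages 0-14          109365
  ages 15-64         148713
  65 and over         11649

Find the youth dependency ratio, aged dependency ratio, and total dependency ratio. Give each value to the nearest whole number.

Youth dependency ratio: 74
Old-age dependency ratio: 8
Total dependency ratio: 81

Youth dependency ratio = 109365 / 148713 × 100 = 74
Old-age dependency ratio = 11649 / 148713 × 100 = 8
Total dependency ratio = (109365 + 11649) / 148713 × 100 = 121014 / 148713 × 100 = 81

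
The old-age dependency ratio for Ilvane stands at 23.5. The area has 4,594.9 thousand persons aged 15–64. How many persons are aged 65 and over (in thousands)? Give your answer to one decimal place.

Old-age dependency ratio = elderly / working-age × 100
23.5 = E / 4,594.9 × 100
⇒ 1,079.8

Aged 65 and over: 1,079.8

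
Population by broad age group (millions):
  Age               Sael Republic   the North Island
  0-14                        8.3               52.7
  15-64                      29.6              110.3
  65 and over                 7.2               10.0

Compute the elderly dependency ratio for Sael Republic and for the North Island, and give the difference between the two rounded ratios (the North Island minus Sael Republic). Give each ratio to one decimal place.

Sael Republic: 7.2 / 29.6 × 100 = 24.3
the North Island: 10.0 / 110.3 × 100 = 9.1

Sael Republic: 24.3
the North Island: 9.1
Difference: -15.2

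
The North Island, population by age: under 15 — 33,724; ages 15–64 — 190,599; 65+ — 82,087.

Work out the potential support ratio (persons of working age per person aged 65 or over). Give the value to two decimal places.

Potential support ratio = 190,599 / 82,087 = 2.32

Potential support ratio: 2.32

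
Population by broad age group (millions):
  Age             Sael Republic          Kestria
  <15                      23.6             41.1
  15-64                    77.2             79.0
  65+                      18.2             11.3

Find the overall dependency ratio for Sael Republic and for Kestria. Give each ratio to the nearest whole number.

Sael Republic: (23.6 + 18.2) / 77.2 × 100 = 41.8 / 77.2 × 100 = 54
Kestria: (41.1 + 11.3) / 79.0 × 100 = 52.4 / 79.0 × 100 = 66

Sael Republic: 54
Kestria: 66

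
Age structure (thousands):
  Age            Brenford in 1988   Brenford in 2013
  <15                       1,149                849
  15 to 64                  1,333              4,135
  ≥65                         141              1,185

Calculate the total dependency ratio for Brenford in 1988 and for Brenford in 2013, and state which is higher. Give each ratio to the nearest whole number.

Brenford in 1988: (1,149 + 141) / 1,333 × 100 = 1,290 / 1,333 × 100 = 97
Brenford in 2013: (849 + 1,185) / 4,135 × 100 = 2,034 / 4,135 × 100 = 49

Brenford in 1988: 97
Brenford in 2013: 49
Higher: Brenford in 1988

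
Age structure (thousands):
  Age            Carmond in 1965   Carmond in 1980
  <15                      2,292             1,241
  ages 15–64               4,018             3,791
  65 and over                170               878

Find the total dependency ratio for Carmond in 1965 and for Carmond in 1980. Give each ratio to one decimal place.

Carmond in 1965: 61.3
Carmond in 1980: 55.9

Carmond in 1965: (2,292 + 170) / 4,018 × 100 = 2,462 / 4,018 × 100 = 61.3
Carmond in 1980: (1,241 + 878) / 3,791 × 100 = 2,119 / 3,791 × 100 = 55.9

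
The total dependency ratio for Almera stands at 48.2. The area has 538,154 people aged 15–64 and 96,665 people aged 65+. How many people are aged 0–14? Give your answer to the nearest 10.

Aged 0–14: 162,730

Total dependency ratio = (youth + elderly) / working-age × 100
48.2 = (Y + 96,665) / 538,154 × 100
⇒ 162,730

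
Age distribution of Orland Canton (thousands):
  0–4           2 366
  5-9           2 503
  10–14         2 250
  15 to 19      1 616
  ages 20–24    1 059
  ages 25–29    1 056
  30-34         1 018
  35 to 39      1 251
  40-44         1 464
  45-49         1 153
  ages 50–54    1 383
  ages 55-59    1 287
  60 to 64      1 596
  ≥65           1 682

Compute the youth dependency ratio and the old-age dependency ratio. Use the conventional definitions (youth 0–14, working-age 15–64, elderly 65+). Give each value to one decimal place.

Youth dependency ratio: 55.3
Old-age dependency ratio: 13.1

0–14: 2 366 + 2 503 + 2 250 = 7 119
15–64: 1 616 + 1 059 + 1 056 + 1 018 + 1 251 + 1 464 + 1 153 + 1 383 + 1 287 + 1 596 = 12 883
65+: 1 682
Youth dependency ratio = 7 119 / 12 883 × 100 = 55.3
Old-age dependency ratio = 1 682 / 12 883 × 100 = 13.1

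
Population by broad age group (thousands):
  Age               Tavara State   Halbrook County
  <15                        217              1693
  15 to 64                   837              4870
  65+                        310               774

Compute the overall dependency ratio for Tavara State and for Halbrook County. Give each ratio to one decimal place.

Tavara State: 63.0
Halbrook County: 50.7

Tavara State: (217 + 310) / 837 × 100 = 527 / 837 × 100 = 63.0
Halbrook County: (1693 + 774) / 4870 × 100 = 2467 / 4870 × 100 = 50.7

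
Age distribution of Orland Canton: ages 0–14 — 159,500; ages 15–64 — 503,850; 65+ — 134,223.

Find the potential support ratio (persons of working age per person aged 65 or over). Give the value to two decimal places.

Potential support ratio = 503,850 / 134,223 = 3.75

Potential support ratio: 3.75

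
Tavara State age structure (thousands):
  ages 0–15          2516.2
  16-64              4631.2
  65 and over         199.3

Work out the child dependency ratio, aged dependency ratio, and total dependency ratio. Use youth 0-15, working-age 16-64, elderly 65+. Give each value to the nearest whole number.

Youth dependency ratio = 2516.2 / 4631.2 × 100 = 54
Old-age dependency ratio = 199.3 / 4631.2 × 100 = 4
Total dependency ratio = (2516.2 + 199.3) / 4631.2 × 100 = 2715.5 / 4631.2 × 100 = 59

Youth dependency ratio: 54
Old-age dependency ratio: 4
Total dependency ratio: 59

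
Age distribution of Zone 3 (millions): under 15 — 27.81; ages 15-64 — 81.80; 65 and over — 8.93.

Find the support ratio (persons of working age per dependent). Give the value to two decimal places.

Support ratio: 2.23

Support ratio = 81.80 / (27.81 + 8.93) = 81.80 / 36.74 = 2.23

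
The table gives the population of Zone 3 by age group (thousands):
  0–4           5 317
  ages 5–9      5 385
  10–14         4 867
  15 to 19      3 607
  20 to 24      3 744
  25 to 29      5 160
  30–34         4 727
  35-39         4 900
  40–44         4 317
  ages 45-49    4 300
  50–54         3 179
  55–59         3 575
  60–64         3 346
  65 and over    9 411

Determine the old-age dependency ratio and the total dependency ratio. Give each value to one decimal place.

Old-age dependency ratio: 23.0
Total dependency ratio: 61.1

0–14: 5 317 + 5 385 + 4 867 = 15 569
15–64: 3 607 + 3 744 + 5 160 + 4 727 + 4 900 + 4 317 + 4 300 + 3 179 + 3 575 + 3 346 = 40 855
65+: 9 411
Old-age dependency ratio = 9 411 / 40 855 × 100 = 23.0
Total dependency ratio = (15 569 + 9 411) / 40 855 × 100 = 24 980 / 40 855 × 100 = 61.1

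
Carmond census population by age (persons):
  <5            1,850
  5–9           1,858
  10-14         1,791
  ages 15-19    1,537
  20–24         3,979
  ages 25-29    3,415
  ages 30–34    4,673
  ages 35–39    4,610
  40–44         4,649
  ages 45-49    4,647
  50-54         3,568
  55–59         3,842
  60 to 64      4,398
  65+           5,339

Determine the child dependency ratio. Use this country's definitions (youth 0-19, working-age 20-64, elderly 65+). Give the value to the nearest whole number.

Youth dependency ratio: 19

0–19: 1,850 + 1,858 + 1,791 + 1,537 = 7,036
20–64: 3,979 + 3,415 + 4,673 + 4,610 + 4,649 + 4,647 + 3,568 + 3,842 + 4,398 = 37,781
65+: 5,339
Youth dependency ratio = 7,036 / 37,781 × 100 = 19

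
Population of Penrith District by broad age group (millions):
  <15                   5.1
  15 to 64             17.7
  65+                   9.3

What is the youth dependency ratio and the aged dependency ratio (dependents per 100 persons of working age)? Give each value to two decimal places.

Youth dependency ratio = 5.1 / 17.7 × 100 = 28.81
Old-age dependency ratio = 9.3 / 17.7 × 100 = 52.54

Youth dependency ratio: 28.81
Old-age dependency ratio: 52.54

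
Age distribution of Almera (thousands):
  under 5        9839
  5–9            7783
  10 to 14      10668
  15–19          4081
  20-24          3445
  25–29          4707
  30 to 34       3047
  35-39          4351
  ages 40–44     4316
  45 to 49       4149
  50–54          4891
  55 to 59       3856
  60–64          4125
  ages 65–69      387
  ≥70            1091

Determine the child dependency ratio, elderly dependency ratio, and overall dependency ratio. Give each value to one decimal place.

Youth dependency ratio: 69.1
Old-age dependency ratio: 3.6
Total dependency ratio: 72.7

0–14: 9839 + 7783 + 10668 = 28290
15–64: 4081 + 3445 + 4707 + 3047 + 4351 + 4316 + 4149 + 4891 + 3856 + 4125 = 40968
65+: 387 + 1091 = 1478
Youth dependency ratio = 28290 / 40968 × 100 = 69.1
Old-age dependency ratio = 1478 / 40968 × 100 = 3.6
Total dependency ratio = (28290 + 1478) / 40968 × 100 = 29768 / 40968 × 100 = 72.7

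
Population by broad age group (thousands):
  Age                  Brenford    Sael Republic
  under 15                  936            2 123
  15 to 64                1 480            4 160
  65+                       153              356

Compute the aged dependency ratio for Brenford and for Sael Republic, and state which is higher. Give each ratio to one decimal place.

Brenford: 153 / 1 480 × 100 = 10.3
Sael Republic: 356 / 4 160 × 100 = 8.6

Brenford: 10.3
Sael Republic: 8.6
Higher: Brenford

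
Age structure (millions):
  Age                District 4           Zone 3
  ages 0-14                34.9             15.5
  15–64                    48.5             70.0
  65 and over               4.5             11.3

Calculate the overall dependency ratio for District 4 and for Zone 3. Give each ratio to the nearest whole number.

District 4: (34.9 + 4.5) / 48.5 × 100 = 39.4 / 48.5 × 100 = 81
Zone 3: (15.5 + 11.3) / 70.0 × 100 = 26.8 / 70.0 × 100 = 38

District 4: 81
Zone 3: 38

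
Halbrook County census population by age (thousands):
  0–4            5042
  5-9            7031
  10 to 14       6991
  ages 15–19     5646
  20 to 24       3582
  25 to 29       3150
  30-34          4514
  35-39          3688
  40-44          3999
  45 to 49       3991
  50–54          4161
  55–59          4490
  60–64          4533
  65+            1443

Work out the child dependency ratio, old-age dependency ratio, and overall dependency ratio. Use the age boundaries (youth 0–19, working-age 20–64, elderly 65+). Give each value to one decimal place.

Youth dependency ratio: 68.4
Old-age dependency ratio: 4.0
Total dependency ratio: 72.4

0–19: 5042 + 7031 + 6991 + 5646 = 24710
20–64: 3582 + 3150 + 4514 + 3688 + 3999 + 3991 + 4161 + 4490 + 4533 = 36108
65+: 1443
Youth dependency ratio = 24710 / 36108 × 100 = 68.4
Old-age dependency ratio = 1443 / 36108 × 100 = 4.0
Total dependency ratio = (24710 + 1443) / 36108 × 100 = 26153 / 36108 × 100 = 72.4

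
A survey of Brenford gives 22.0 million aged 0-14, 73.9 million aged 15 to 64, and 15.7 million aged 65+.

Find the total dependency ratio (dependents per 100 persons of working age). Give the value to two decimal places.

Total dependency ratio = (22.0 + 15.7) / 73.9 × 100 = 37.7 / 73.9 × 100 = 51.01

Total dependency ratio: 51.01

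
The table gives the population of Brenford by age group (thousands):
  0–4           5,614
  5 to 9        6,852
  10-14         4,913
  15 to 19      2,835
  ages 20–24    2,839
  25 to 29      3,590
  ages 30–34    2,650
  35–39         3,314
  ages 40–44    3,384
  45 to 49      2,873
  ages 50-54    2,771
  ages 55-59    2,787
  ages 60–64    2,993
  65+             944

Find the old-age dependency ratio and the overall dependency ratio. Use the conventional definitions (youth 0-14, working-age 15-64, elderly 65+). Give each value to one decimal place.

Old-age dependency ratio: 3.1
Total dependency ratio: 61.0

0–14: 5,614 + 6,852 + 4,913 = 17,379
15–64: 2,835 + 2,839 + 3,590 + 2,650 + 3,314 + 3,384 + 2,873 + 2,771 + 2,787 + 2,993 = 30,036
65+: 944
Old-age dependency ratio = 944 / 30,036 × 100 = 3.1
Total dependency ratio = (17,379 + 944) / 30,036 × 100 = 18,323 / 30,036 × 100 = 61.0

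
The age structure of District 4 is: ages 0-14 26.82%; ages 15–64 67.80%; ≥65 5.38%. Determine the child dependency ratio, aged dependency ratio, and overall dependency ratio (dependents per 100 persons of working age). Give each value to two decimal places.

Youth dependency ratio: 39.56
Old-age dependency ratio: 7.94
Total dependency ratio: 47.49

Youth dependency ratio = 26.82 / 67.80 × 100 = 39.56
Old-age dependency ratio = 5.38 / 67.80 × 100 = 7.94
Total dependency ratio = (26.82 + 5.38) / 67.80 × 100 = 32.20 / 67.80 × 100 = 47.49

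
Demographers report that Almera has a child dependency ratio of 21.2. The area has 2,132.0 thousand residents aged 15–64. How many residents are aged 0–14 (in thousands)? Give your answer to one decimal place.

Youth dependency ratio = youth / working-age × 100
21.2 = Y / 2,132.0 × 100
⇒ 452.0

Aged 0–14: 452.0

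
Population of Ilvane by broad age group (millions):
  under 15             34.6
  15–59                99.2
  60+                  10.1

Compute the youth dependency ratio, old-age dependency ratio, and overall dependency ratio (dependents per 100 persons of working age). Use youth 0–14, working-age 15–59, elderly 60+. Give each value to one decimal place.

Youth dependency ratio: 34.9
Old-age dependency ratio: 10.2
Total dependency ratio: 45.1

Youth dependency ratio = 34.6 / 99.2 × 100 = 34.9
Old-age dependency ratio = 10.1 / 99.2 × 100 = 10.2
Total dependency ratio = (34.6 + 10.1) / 99.2 × 100 = 44.7 / 99.2 × 100 = 45.1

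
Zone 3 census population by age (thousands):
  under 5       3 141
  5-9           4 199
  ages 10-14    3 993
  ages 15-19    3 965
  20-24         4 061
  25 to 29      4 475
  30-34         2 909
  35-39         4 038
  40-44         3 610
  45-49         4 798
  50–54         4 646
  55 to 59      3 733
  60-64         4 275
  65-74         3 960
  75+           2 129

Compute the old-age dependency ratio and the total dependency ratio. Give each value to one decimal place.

Old-age dependency ratio: 15.0
Total dependency ratio: 43.0

0–14: 3 141 + 4 199 + 3 993 = 11 333
15–64: 3 965 + 4 061 + 4 475 + 2 909 + 4 038 + 3 610 + 4 798 + 4 646 + 3 733 + 4 275 = 40 510
65+: 3 960 + 2 129 = 6 089
Old-age dependency ratio = 6 089 / 40 510 × 100 = 15.0
Total dependency ratio = (11 333 + 6 089) / 40 510 × 100 = 17 422 / 40 510 × 100 = 43.0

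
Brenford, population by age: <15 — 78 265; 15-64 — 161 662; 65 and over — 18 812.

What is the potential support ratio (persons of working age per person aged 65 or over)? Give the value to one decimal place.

Potential support ratio: 8.6

Potential support ratio = 161 662 / 18 812 = 8.6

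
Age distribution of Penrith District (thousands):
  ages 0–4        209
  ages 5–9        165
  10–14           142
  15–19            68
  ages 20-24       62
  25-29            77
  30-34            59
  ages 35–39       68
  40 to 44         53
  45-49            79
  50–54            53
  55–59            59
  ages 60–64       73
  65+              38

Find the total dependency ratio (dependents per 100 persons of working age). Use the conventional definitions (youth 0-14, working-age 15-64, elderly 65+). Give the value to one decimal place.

0–14: 209 + 165 + 142 = 516
15–64: 68 + 62 + 77 + 59 + 68 + 53 + 79 + 53 + 59 + 73 = 651
65+: 38
Total dependency ratio = (516 + 38) / 651 × 100 = 554 / 651 × 100 = 85.1

Total dependency ratio: 85.1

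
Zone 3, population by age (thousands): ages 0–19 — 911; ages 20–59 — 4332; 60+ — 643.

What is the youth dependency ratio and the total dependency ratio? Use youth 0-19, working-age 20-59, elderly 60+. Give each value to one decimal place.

Youth dependency ratio: 21.0
Total dependency ratio: 35.9

Youth dependency ratio = 911 / 4332 × 100 = 21.0
Total dependency ratio = (911 + 643) / 4332 × 100 = 1554 / 4332 × 100 = 35.9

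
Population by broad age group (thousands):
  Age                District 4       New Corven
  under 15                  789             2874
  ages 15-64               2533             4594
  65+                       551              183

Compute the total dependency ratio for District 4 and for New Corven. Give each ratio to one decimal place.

District 4: 52.9
New Corven: 66.5

District 4: (789 + 551) / 2533 × 100 = 1340 / 2533 × 100 = 52.9
New Corven: (2874 + 183) / 4594 × 100 = 3057 / 4594 × 100 = 66.5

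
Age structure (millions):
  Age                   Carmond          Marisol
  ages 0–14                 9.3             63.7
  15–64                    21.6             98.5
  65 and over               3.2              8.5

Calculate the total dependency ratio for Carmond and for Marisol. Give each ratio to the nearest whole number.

Carmond: (9.3 + 3.2) / 21.6 × 100 = 12.5 / 21.6 × 100 = 58
Marisol: (63.7 + 8.5) / 98.5 × 100 = 72.2 / 98.5 × 100 = 73

Carmond: 58
Marisol: 73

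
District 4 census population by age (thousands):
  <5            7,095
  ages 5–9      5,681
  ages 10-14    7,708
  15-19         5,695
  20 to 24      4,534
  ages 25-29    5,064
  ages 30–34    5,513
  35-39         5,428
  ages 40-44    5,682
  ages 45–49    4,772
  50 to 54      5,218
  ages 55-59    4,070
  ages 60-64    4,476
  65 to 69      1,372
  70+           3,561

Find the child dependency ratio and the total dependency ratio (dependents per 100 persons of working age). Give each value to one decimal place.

Youth dependency ratio: 40.6
Total dependency ratio: 50.4

0–14: 7,095 + 5,681 + 7,708 = 20,484
15–64: 5,695 + 4,534 + 5,064 + 5,513 + 5,428 + 5,682 + 4,772 + 5,218 + 4,070 + 4,476 = 50,452
65+: 1,372 + 3,561 = 4,933
Youth dependency ratio = 20,484 / 50,452 × 100 = 40.6
Total dependency ratio = (20,484 + 4,933) / 50,452 × 100 = 25,417 / 50,452 × 100 = 50.4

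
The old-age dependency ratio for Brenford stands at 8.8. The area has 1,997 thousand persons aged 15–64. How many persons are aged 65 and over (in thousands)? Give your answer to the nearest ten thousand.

Old-age dependency ratio = elderly / working-age × 100
8.8 = E / 1,997 × 100
⇒ 180

Aged 65 and over: 180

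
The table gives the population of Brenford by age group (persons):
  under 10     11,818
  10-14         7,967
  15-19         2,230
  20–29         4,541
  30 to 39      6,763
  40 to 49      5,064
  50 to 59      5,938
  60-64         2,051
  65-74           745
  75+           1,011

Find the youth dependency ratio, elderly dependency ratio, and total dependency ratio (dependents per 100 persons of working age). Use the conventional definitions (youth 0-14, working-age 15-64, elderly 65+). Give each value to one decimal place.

Youth dependency ratio: 74.4
Old-age dependency ratio: 6.6
Total dependency ratio: 81.0

0–14: 11,818 + 7,967 = 19,785
15–64: 2,230 + 4,541 + 6,763 + 5,064 + 5,938 + 2,051 = 26,587
65+: 745 + 1,011 = 1,756
Youth dependency ratio = 19,785 / 26,587 × 100 = 74.4
Old-age dependency ratio = 1,756 / 26,587 × 100 = 6.6
Total dependency ratio = (19,785 + 1,756) / 26,587 × 100 = 21,541 / 26,587 × 100 = 81.0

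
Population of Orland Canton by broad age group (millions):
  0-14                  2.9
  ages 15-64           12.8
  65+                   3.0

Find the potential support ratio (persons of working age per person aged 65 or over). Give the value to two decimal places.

Potential support ratio = 12.8 / 3.0 = 4.27

Potential support ratio: 4.27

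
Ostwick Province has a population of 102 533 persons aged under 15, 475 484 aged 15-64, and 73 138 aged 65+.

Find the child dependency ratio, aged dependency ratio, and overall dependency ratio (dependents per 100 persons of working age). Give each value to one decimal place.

Youth dependency ratio: 21.6
Old-age dependency ratio: 15.4
Total dependency ratio: 36.9

Youth dependency ratio = 102 533 / 475 484 × 100 = 21.6
Old-age dependency ratio = 73 138 / 475 484 × 100 = 15.4
Total dependency ratio = (102 533 + 73 138) / 475 484 × 100 = 175 671 / 475 484 × 100 = 36.9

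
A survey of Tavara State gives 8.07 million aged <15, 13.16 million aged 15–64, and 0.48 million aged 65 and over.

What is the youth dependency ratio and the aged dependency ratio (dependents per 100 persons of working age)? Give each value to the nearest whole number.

Youth dependency ratio: 61
Old-age dependency ratio: 4

Youth dependency ratio = 8.07 / 13.16 × 100 = 61
Old-age dependency ratio = 0.48 / 13.16 × 100 = 4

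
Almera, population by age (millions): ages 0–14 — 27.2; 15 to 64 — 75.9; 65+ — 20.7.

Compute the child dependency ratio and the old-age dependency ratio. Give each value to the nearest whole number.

Youth dependency ratio: 36
Old-age dependency ratio: 27

Youth dependency ratio = 27.2 / 75.9 × 100 = 36
Old-age dependency ratio = 20.7 / 75.9 × 100 = 27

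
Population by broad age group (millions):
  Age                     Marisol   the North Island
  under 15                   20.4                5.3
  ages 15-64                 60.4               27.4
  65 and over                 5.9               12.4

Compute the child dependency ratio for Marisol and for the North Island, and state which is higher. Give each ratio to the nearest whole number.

Marisol: 20.4 / 60.4 × 100 = 34
the North Island: 5.3 / 27.4 × 100 = 19

Marisol: 34
the North Island: 19
Higher: Marisol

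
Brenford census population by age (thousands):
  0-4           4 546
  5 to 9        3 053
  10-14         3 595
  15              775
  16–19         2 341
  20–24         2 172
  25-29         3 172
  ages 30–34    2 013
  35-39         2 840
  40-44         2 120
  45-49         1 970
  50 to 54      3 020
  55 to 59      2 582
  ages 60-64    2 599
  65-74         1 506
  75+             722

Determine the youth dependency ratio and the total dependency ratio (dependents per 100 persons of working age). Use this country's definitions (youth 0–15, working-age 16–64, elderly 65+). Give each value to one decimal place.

0–15: 4 546 + 3 053 + 3 595 + 775 = 11 969
16–64: 2 341 + 2 172 + 3 172 + 2 013 + 2 840 + 2 120 + 1 970 + 3 020 + 2 582 + 2 599 = 24 829
65+: 1 506 + 722 = 2 228
Youth dependency ratio = 11 969 / 24 829 × 100 = 48.2
Total dependency ratio = (11 969 + 2 228) / 24 829 × 100 = 14 197 / 24 829 × 100 = 57.2

Youth dependency ratio: 48.2
Total dependency ratio: 57.2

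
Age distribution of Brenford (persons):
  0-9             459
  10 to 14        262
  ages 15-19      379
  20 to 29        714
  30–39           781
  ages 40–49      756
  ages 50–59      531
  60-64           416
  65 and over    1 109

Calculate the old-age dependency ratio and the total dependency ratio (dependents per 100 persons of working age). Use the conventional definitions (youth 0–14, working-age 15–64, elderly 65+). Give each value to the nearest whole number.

0–14: 459 + 262 = 721
15–64: 379 + 714 + 781 + 756 + 531 + 416 = 3 577
65+: 1 109
Old-age dependency ratio = 1 109 / 3 577 × 100 = 31
Total dependency ratio = (721 + 1 109) / 3 577 × 100 = 1 830 / 3 577 × 100 = 51

Old-age dependency ratio: 31
Total dependency ratio: 51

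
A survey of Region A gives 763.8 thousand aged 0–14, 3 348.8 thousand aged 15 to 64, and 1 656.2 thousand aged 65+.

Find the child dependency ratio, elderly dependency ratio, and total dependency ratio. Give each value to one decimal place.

Youth dependency ratio: 22.8
Old-age dependency ratio: 49.5
Total dependency ratio: 72.3

Youth dependency ratio = 763.8 / 3 348.8 × 100 = 22.8
Old-age dependency ratio = 1 656.2 / 3 348.8 × 100 = 49.5
Total dependency ratio = (763.8 + 1 656.2) / 3 348.8 × 100 = 2 420.0 / 3 348.8 × 100 = 72.3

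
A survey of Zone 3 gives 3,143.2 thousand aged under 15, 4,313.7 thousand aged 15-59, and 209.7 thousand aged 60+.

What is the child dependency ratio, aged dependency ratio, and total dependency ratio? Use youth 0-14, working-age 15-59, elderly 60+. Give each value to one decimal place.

Youth dependency ratio: 72.9
Old-age dependency ratio: 4.9
Total dependency ratio: 77.7

Youth dependency ratio = 3,143.2 / 4,313.7 × 100 = 72.9
Old-age dependency ratio = 209.7 / 4,313.7 × 100 = 4.9
Total dependency ratio = (3,143.2 + 209.7) / 4,313.7 × 100 = 3,352.9 / 4,313.7 × 100 = 77.7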